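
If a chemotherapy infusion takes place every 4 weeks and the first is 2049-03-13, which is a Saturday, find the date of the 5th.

The 5th occurrence is 4 intervals after the first: 4 × 28 = 112 days after 2049-03-13.
March has 31 days — 18 days to the end of March leaves 94.
April has 30 days (64 left).
May has 31 days (33 left).
June has 30 days (3 left).
3 days into July → 2049-07-03.

2049-07-03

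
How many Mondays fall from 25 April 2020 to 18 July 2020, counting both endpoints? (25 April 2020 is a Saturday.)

25 April 2020 is a Saturday; the first Monday on or after it is 27 April 2020 (2 days later).
From 27 April 2020 to 18 July 2020: 3 + 31 + 30 + 18 = 82 days (rest of April, May, June, July).
82 ÷ 7 = 11 full weeks with remainder 5, so 11 more Mondays after the first → 12.

12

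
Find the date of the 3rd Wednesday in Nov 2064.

Nov 2064 begins on a Saturday, so the first Wednesday is Nov 5 (4 days later).
The 3rd Wednesday is 2 weeks later: 5 + 14 = 19.

Nov 19, 2064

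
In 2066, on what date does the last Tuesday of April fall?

April 2066 begins on a Thursday, so the first Tuesday is April 6 (5 days later).
April 2066 has 30 days. Adding weeks: 6, 13, 20, 27 — the last one ≤ 30 is the 27th.

2066-04-27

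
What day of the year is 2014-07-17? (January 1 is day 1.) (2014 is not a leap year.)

Days in months before July: 31 + 28 + 31 + 30 + 31 + 30 = 181.
Plus 17 days into July → day 198.

198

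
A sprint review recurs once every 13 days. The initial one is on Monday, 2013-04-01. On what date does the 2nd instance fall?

The 2nd occurrence is 1 interval after the first: 1 × 13 = 13 days after 2013-04-01.
13 days later is 2013-04-14.

2013-04-14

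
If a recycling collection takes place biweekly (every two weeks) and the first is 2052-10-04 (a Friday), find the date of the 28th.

The 28th occurrence is 27 intervals after the first: 27 × 14 = 378 days after 2052-10-04.
October has 31 days — 27 days to the end of October leaves 351.
November has 30 days (321 left).
December has 31 days (290 left).
January has 31 days (259 left).
February has 28 days (231 left).
March has 31 days (200 left).
April has 30 days (170 left).
May has 31 days (139 left).
June has 30 days (109 left).
July has 31 days (78 left).
August has 31 days (47 left).
September has 30 days (17 left).
17 days into October → 2053-10-17.

2053-10-17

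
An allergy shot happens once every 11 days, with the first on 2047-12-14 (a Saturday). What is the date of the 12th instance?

2048-04-13

The 12th occurrence is 11 intervals after the first: 11 × 11 = 121 days after 2047-12-14.
December has 31 days — 17 days to the end of December leaves 104.
January has 31 days (73 left).
February has 29 days (44 left).
March has 31 days (13 left).
13 days into April → 2048-04-13.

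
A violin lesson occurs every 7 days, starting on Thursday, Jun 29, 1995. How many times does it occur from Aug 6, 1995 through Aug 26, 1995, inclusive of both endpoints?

Occurrences land 7·i days after Jun 29, 1995 for i = 0, 1, 2, …
Aug 6, 1995 is 38 days after the start; 38 ÷ 7 = 5 remainder 3; since the remainder is 3, round up to i = 6. First occurrence in the window: #7 on Aug 10, 1995 (6×7 = 42 days in).
Aug 26, 1995 is 58 days after the start; 58 ÷ 7 = 8 remainder 2. Last occurrence in the window: #9 on Aug 24, 1995.
Occurrences #7 through #9: 3 in total.

3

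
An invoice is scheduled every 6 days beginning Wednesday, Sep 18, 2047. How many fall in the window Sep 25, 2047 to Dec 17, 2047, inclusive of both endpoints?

14

Occurrences land 6·i days after Sep 18, 2047 for i = 0, 1, 2, …
Sep 25, 2047 is 7 days after the start; 7 ÷ 6 = 1 remainder 1; since the remainder is 1, round up to i = 2. First occurrence in the window: #3 on Sep 30, 2047 (2×6 = 12 days in).
Dec 17, 2047 is 90 days after the start; 90 ÷ 6 = 15 remainder 0. Last occurrence in the window: #16 on Dec 17, 2047.
Occurrences #3 through #16: 14 in total.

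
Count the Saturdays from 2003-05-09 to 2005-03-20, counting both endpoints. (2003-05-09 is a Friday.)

2003-05-09 is a Friday; the first Saturday on or after it is 2003-05-10 (1 day later).
From 2003-05-10 to 2005-03-20: 235 + 366 + 79 = 680 days (rest of 2003, 2004, to 2005-03-20 in 2005).
680 ÷ 7 = 97 full weeks with remainder 1, so 97 more Saturdays after the first → 98.

98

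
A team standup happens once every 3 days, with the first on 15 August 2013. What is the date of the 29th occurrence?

The 29th occurrence is 28 intervals after the first: 28 × 3 = 84 days after 15 August 2013.
August has 31 days — 16 days to the end of August leaves 68.
September has 30 days (38 left).
October has 31 days (7 left).
7 days into November → 7 November 2013.

7 November 2013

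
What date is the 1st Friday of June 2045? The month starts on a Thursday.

June 2045 begins on a Thursday, so the first Friday is June 2 (1 day later).

2045-06-02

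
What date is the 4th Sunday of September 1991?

September 1991 begins on a Sunday, so the first Sunday is September 1.
The 4th Sunday is 3 weeks later: 1 + 21 = 22.

22 September 1991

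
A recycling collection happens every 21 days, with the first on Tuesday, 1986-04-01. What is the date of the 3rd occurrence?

1986-05-13

The 3rd occurrence is 2 intervals after the first: 2 × 21 = 42 days after 1986-04-01.
April has 30 days — 29 days to the end of April leaves 13.
13 days into May → 1986-05-13.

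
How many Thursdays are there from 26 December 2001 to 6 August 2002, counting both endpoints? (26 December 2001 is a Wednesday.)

32

26 December 2001 is a Wednesday; the first Thursday on or after it is 27 December 2001 (1 day later).
From 27 December 2001 to 6 August 2002: 4 + 31 + 28 + 31 + 30 + 31 + 30 + 31 + 6 = 222 days (rest of December, January, February, March, April, May, June, July, August).
222 ÷ 7 = 31 full weeks with remainder 5, so 31 more Thursdays after the first → 32.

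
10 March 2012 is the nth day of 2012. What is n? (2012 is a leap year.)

Days in months before March: 31 + 29 = 60.
Plus 10 days into March → day 70.

70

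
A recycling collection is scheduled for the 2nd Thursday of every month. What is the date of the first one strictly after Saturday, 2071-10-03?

October 2071 starts on a Thursday; its first Thursday is the 1st, so the 2nd Thursday is the 8th — 2071-10-08.
2071-10-08 is after 2071-10-03, so that is the next one.

2071-10-08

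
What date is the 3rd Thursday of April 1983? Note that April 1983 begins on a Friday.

21 April 1983

April 1983 begins on a Friday, so the first Thursday is April 7 (6 days later).
The 3rd Thursday is 2 weeks later: 7 + 14 = 21.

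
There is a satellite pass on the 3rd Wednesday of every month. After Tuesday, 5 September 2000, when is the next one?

September 2000 starts on a Friday; its first Wednesday is the 6th, so the 3rd Wednesday is the 20th — 20 September 2000.
20 September 2000 is after 5 September 2000, so that is the next one.

20 September 2000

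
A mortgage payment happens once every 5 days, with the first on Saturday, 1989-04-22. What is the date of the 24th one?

The 24th occurrence is 23 intervals after the first: 23 × 5 = 115 days after 1989-04-22.
April has 30 days — 8 days to the end of April leaves 107.
May has 31 days (76 left).
June has 30 days (46 left).
July has 31 days (15 left).
15 days into August → 1989-08-15.

1989-08-15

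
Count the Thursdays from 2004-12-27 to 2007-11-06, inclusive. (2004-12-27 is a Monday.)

149

2004-12-27 is a Monday; the first Thursday on or after it is 2004-12-30 (3 days later).
From 2004-12-30 to 2007-11-06: 1 + 365 + 365 + 310 = 1041 days (rest of 2004, 2005, 2006, to 2007-11-06 in 2007).
1041 ÷ 7 = 148 full weeks with remainder 5, so 148 more Thursdays after the first → 149.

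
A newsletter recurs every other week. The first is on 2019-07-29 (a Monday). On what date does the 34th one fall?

The 34th occurrence is 33 intervals after the first: 33 × 14 = 462 days after 2019-07-29.
July has 31 days — 2 days to the end of July leaves 460.
From end of July to end of 2019 is 153 days (307 left).
January has 31 days (276 left).
February has 29 days (247 left).
March has 31 days (216 left).
April has 30 days (186 left).
May has 31 days (155 left).
June has 30 days (125 left).
July has 31 days (94 left).
August has 31 days (63 left).
September has 30 days (33 left).
October has 31 days (2 left).
2 days into November → 2020-11-02.

2020-11-02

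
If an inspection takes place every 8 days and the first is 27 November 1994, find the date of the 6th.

6 January 1995

The 6th occurrence is 5 intervals after the first: 5 × 8 = 40 days after 27 November 1994.
November has 30 days — 3 days to the end of November leaves 37.
December has 31 days (6 left).
6 days into January → 6 January 1995.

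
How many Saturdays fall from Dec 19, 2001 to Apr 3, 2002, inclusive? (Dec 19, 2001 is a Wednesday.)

15

Dec 19, 2001 is a Wednesday; the first Saturday on or after it is Dec 22, 2001 (3 days later).
From Dec 22, 2001 to Apr 3, 2002: 9 + 31 + 28 + 31 + 3 = 102 days (rest of Dec, Jan, Feb, Mar, Apr).
102 ÷ 7 = 14 full weeks with remainder 4, so 14 more Saturdays after the first → 15.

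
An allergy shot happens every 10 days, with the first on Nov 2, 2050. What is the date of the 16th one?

Apr 1, 2051

The 16th occurrence is 15 intervals after the first: 15 × 10 = 150 days after Nov 2, 2050.
Nov has 30 days — 28 days to the end of Nov leaves 122.
Dec has 31 days (91 left).
Jan has 31 days (60 left).
Feb has 28 days (32 left).
Mar has 31 days (1 left).
1 day into Apr → Apr 1, 2051.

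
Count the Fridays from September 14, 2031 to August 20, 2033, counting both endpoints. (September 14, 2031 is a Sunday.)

101

September 14, 2031 is a Sunday; the first Friday on or after it is September 19, 2031 (5 days later).
From September 19, 2031 to August 20, 2033: 103 + 366 + 232 = 701 days (rest of 2031, 2032, to August 20, 2033 in 2033).
701 ÷ 7 = 100 full weeks with remainder 1, so 100 more Fridays after the first → 101.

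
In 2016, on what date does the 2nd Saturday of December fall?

The first Saturday of December 2016 is December 3.
The 2nd Saturday is 1 weeks later: 3 + 7 = 10.

2016-12-10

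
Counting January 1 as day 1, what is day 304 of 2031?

31 October 2031

January has 31 days (304 − 31 = 273 remain).
February has 28 days (273 − 28 = 245 remain).
March has 31 days (245 − 31 = 214 remain).
April has 30 days (214 − 30 = 184 remain).
May has 31 days (184 − 31 = 153 remain).
June has 30 days (153 − 30 = 123 remain).
July has 31 days (123 − 31 = 92 remain).
August has 31 days (92 − 31 = 61 remain).
September has 30 days (61 − 30 = 31 remain).
31 into October → October 31.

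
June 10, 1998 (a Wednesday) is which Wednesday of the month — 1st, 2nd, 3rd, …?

Day 10 falls in week ⌈10/7⌉ of the month.
Days 1–7 hold the 1st Wednesday, 8–14 the 2nd, 15–21 the 3rd, 22–28 the 4th, 29–31 the 5th.
10 is in the range for the 2nd.

2nd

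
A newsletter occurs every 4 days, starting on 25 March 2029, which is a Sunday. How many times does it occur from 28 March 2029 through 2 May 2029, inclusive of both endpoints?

Occurrences land 4·i days after 25 March 2029 for i = 0, 1, 2, …
28 March 2029 is 3 days after the start; 3 ÷ 4 = 0 remainder 3; since the remainder is 3, round up to i = 1. First occurrence in the window: #2 on 29 March 2029 (1×4 = 4 days in).
2 May 2029 is 38 days after the start; 38 ÷ 4 = 9 remainder 2. Last occurrence in the window: #10 on 30 April 2029.
Occurrences #2 through #10: 9 in total.

9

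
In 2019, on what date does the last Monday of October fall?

2019-10-28

October 2019 begins on a Tuesday, so the first Monday is October 7 (6 days later).
October 2019 has 31 days. Adding weeks: 7, 14, 21, 28 — the last one ≤ 31 is the 28th.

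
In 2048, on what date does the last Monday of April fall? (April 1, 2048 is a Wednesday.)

27 April 2048

April 2048 begins on a Wednesday, so the first Monday is April 6 (5 days later).
April 2048 has 30 days. Adding weeks: 6, 13, 20, 27 — the last one ≤ 30 is the 27th.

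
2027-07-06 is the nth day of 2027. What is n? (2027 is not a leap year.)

Days in months before July: 31 + 28 + 31 + 30 + 31 + 30 = 181.
Plus 6 days into July → day 187.

187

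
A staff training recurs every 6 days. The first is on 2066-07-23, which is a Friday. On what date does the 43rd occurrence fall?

2067-04-01

The 43rd occurrence is 42 intervals after the first: 42 × 6 = 252 days after 2066-07-23.
July has 31 days — 8 days to the end of July leaves 244.
August has 31 days (213 left).
September has 30 days (183 left).
October has 31 days (152 left).
November has 30 days (122 left).
December has 31 days (91 left).
January has 31 days (60 left).
February has 28 days (32 left).
March has 31 days (1 left).
1 day into April → 2067-04-01.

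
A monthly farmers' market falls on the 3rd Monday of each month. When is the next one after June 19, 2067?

June 2067 starts on a Wednesday; its first Monday is the 6th, so the 3rd Monday is the 20th — June 20, 2067.
June 20, 2067 is after June 19, 2067, so that is the next one.

June 20, 2067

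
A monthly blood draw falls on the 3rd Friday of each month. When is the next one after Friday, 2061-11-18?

November 2061 starts on a Tuesday; its first Friday is the 4th, so the 3rd Friday is the 18th — 2061-11-18.
That is not after 2061-11-18, so look at December 2061.
December 2061 starts on a Thursday; its first Friday is the 2nd, so the 3rd Friday is the 16th — 2061-12-16.

2061-12-16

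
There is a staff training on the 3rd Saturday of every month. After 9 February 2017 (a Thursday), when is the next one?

February 2017 starts on a Wednesday; its first Saturday is the 4th, so the 3rd Saturday is the 18th — 18 February 2017.
18 February 2017 is after 9 February 2017, so that is the next one.

18 February 2017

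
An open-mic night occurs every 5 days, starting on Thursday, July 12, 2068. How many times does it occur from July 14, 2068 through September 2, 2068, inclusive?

10

Occurrences land 5·i days after July 12, 2068 for i = 0, 1, 2, …
July 14, 2068 is 2 days after the start; 2 ÷ 5 = 0 remainder 2; since the remainder is 2, round up to i = 1. First occurrence in the window: #2 on July 17, 2068 (1×5 = 5 days in).
September 2, 2068 is 52 days after the start; 52 ÷ 5 = 10 remainder 2. Last occurrence in the window: #11 on August 31, 2068.
Occurrences #2 through #11: 10 in total.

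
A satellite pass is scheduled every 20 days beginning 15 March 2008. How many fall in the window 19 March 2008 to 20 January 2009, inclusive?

15

Occurrences land 20·i days after 15 March 2008 for i = 0, 1, 2, …
19 March 2008 is 4 days after the start; 4 ÷ 20 = 0 remainder 4; since the remainder is 4, round up to i = 1. First occurrence in the window: #2 on 4 April 2008 (1×20 = 20 days in).
20 January 2009 is 311 days after the start; 311 ÷ 20 = 15 remainder 11. Last occurrence in the window: #16 on 9 January 2009.
Occurrences #2 through #16: 15 in total.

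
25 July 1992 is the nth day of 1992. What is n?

207

Days in months before July: 31 + 29 + 31 + 30 + 31 + 30 = 182.
Plus 25 days into July → day 207.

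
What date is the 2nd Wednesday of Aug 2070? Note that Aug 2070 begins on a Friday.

Aug 2070 begins on a Friday, so the first Wednesday is Aug 6 (5 days later).
The 2nd Wednesday is 1 weeks later: 6 + 7 = 13.

Aug 13, 2070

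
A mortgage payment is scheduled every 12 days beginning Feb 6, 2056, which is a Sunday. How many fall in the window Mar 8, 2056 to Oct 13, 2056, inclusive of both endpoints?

Occurrences land 12·i days after Feb 6, 2056 for i = 0, 1, 2, …
Mar 8, 2056 is 31 days after the start; 31 ÷ 12 = 2 remainder 7; since the remainder is 7, round up to i = 3. First occurrence in the window: #4 on Mar 13, 2056 (3×12 = 36 days in).
Oct 13, 2056 is 250 days after the start; 250 ÷ 12 = 20 remainder 10. Last occurrence in the window: #21 on Oct 3, 2056.
Occurrences #4 through #21: 18 in total.

18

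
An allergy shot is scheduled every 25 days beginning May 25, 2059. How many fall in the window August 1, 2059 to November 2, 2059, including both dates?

Occurrences land 25·i days after May 25, 2059 for i = 0, 1, 2, …
August 1, 2059 is 68 days after the start; 68 ÷ 25 = 2 remainder 18; since the remainder is 18, round up to i = 3. First occurrence in the window: #4 on August 8, 2059 (3×25 = 75 days in).
November 2, 2059 is 161 days after the start; 161 ÷ 25 = 6 remainder 11. Last occurrence in the window: #7 on October 22, 2059.
Occurrences #4 through #7: 4 in total.

4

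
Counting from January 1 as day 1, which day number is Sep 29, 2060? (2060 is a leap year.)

273

Days in months before Sep: 31 + 29 + 31 + 30 + 31 + 30 + 31 + 31 = 244.
Plus 29 days into Sep → day 273.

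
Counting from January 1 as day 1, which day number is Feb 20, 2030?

Days in months before Feb: 31 = 31.
Plus 20 days into Feb → day 51.

51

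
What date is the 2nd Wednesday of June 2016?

June 2016 begins on a Wednesday, so the first Wednesday is June 1.
The 2nd Wednesday is 1 weeks later: 1 + 7 = 8.

8 June 2016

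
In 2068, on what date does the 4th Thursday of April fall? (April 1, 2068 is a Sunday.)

April 2068 begins on a Sunday, so the first Thursday is April 5 (4 days later).
The 4th Thursday is 3 weeks later: 5 + 21 = 26.

2068-04-26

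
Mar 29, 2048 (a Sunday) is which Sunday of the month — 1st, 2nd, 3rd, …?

5th

Day 29 falls in week ⌈29/7⌉ of the month.
Days 1–7 hold the 1st Sunday, 8–14 the 2nd, 15–21 the 3rd, 22–28 the 4th, 29–31 the 5th.
29 is in the range for the 5th.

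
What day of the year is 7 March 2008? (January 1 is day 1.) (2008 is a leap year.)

Days in months before March: 31 + 29 = 60.
Plus 7 days into March → day 67.

67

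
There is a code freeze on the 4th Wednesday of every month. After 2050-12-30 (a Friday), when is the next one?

2051-01-25

December 2050 starts on a Thursday; its first Wednesday is the 7th, so the 4th Wednesday is the 28th — 2050-12-28.
That is not after 2050-12-30, so look at January 2051.
January 2051 starts on a Sunday; its first Wednesday is the 4th, so the 4th Wednesday is the 25th — 2051-01-25.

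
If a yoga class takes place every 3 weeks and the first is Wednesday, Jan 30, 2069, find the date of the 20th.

The 20th occurrence is 19 intervals after the first: 19 × 21 = 399 days after Jan 30, 2069.
Jan has 31 days — 1 day to the end of Jan leaves 398.
Feb has 28 days (370 left).
Mar has 31 days (339 left).
Apr has 30 days (309 left).
May has 31 days (278 left).
Jun has 30 days (248 left).
Jul has 31 days (217 left).
Aug has 31 days (186 left).
Sep has 30 days (156 left).
Oct has 31 days (125 left).
Nov has 30 days (95 left).
Dec has 31 days (64 left).
Jan has 31 days (33 left).
Feb has 28 days (5 left).
5 days into Mar → Mar 5, 2070.

Mar 5, 2070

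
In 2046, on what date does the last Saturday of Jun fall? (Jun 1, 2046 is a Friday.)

Jun 30, 2046

Jun 2046 begins on a Friday, so the first Saturday is Jun 2 (1 day later).
Jun 2046 has 30 days. Adding weeks: 2, 9, 16, 23, 30 — the last one ≤ 30 is the 30th.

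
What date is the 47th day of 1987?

Jan has 31 days (47 − 31 = 16 remain).
16 into Feb → Feb 16.

Feb 16, 1987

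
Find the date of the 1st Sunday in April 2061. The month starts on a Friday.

April 2061 begins on a Friday, so the first Sunday is April 3 (2 days later).

3 April 2061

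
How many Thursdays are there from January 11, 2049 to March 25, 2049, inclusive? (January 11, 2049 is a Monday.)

January 11, 2049 is a Monday; the first Thursday on or after it is January 14, 2049 (3 days later).
From January 14, 2049 to March 25, 2049: 17 + 28 + 25 = 70 days (rest of January, February, March).
70 ÷ 7 = 10 full weeks with remainder 0, so 10 more Thursdays after the first → 11.

11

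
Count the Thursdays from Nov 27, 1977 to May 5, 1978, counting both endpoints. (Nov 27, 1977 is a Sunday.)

Nov 27, 1977 is a Sunday; the first Thursday on or after it is Dec 1, 1977 (4 days later).
From Dec 1, 1977 to May 5, 1978: 30 + 31 + 28 + 31 + 30 + 5 = 155 days (rest of Dec, Jan, Feb, Mar, Apr, May).
155 ÷ 7 = 22 full weeks with remainder 1, so 22 more Thursdays after the first → 23.

23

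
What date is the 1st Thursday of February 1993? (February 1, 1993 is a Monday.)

February 1993 begins on a Monday, so the first Thursday is February 4 (3 days later).

4 February 1993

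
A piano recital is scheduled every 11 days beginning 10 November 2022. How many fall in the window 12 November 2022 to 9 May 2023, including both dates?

Occurrences land 11·i days after 10 November 2022 for i = 0, 1, 2, …
12 November 2022 is 2 days after the start; 2 ÷ 11 = 0 remainder 2; since the remainder is 2, round up to i = 1. First occurrence in the window: #2 on 21 November 2022 (1×11 = 11 days in).
9 May 2023 is 180 days after the start; 180 ÷ 11 = 16 remainder 4. Last occurrence in the window: #17 on 5 May 2023.
Occurrences #2 through #17: 16 in total.

16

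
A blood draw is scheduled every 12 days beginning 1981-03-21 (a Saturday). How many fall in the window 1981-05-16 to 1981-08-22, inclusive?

8

Occurrences land 12·i days after 1981-03-21 for i = 0, 1, 2, …
1981-05-16 is 56 days after the start; 56 ÷ 12 = 4 remainder 8; since the remainder is 8, round up to i = 5. First occurrence in the window: #6 on 1981-05-20 (5×12 = 60 days in).
1981-08-22 is 154 days after the start; 154 ÷ 12 = 12 remainder 10. Last occurrence in the window: #13 on 1981-08-12.
Occurrences #6 through #13: 8 in total.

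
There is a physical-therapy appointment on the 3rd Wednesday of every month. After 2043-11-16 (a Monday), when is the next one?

November 2043 starts on a Sunday; its first Wednesday is the 4th, so the 3rd Wednesday is the 18th — 2043-11-18.
2043-11-18 is after 2043-11-16, so that is the next one.

2043-11-18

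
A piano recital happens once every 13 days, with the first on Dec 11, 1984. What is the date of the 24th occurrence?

The 24th occurrence is 23 intervals after the first: 23 × 13 = 299 days after Dec 11, 1984.
Dec has 31 days — 20 days to the end of Dec leaves 279.
Jan has 31 days (248 left).
Feb has 28 days (220 left).
Mar has 31 days (189 left).
Apr has 30 days (159 left).
May has 31 days (128 left).
Jun has 30 days (98 left).
Jul has 31 days (67 left).
Aug has 31 days (36 left).
Sep has 30 days (6 left).
6 days into Oct → Oct 6, 1985.

Oct 6, 1985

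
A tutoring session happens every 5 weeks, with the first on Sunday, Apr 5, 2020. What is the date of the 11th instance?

Mar 21, 2021

The 11th occurrence is 10 intervals after the first: 10 × 35 = 350 days after Apr 5, 2020.
Apr has 30 days — 25 days to the end of Apr leaves 325.
May has 31 days (294 left).
Jun has 30 days (264 left).
Jul has 31 days (233 left).
Aug has 31 days (202 left).
Sep has 30 days (172 left).
Oct has 31 days (141 left).
Nov has 30 days (111 left).
Dec has 31 days (80 left).
Jan has 31 days (49 left).
Feb has 28 days (21 left).
21 days into Mar → Mar 21, 2021.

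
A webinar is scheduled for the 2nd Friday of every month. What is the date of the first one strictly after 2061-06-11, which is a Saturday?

2061-07-08

June 2061 starts on a Wednesday; its first Friday is the 3rd, so the 2nd Friday is the 10th — 2061-06-10.
That is not after 2061-06-11, so look at July 2061.
July 2061 starts on a Friday; its first Friday is the 1st, so the 2nd Friday is the 8th — 2061-07-08.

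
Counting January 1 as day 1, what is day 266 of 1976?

22 September 1976

January has 31 days (266 − 31 = 235 remain).
February has 29 days (235 − 29 = 206 remain).
March has 31 days (206 − 31 = 175 remain).
April has 30 days (175 − 30 = 145 remain).
May has 31 days (145 − 31 = 114 remain).
June has 30 days (114 − 30 = 84 remain).
July has 31 days (84 − 31 = 53 remain).
August has 31 days (53 − 31 = 22 remain).
22 into September → September 22.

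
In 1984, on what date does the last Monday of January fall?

January 30, 1984

The first Monday of January 1984 is January 2.
January 1984 has 31 days. Adding weeks: 2, 9, 16, 23, 30 — the last one ≤ 31 is the 30th.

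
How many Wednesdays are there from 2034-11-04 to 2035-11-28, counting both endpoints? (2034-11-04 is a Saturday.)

56

2034-11-04 is a Saturday; the first Wednesday on or after it is 2034-11-08 (4 days later).
From 2034-11-08 to 2035-11-28: 53 + 332 = 385 days (rest of 2034, to 2035-11-28 in 2035).
385 ÷ 7 = 55 full weeks with remainder 0, so 55 more Wednesdays after the first → 56.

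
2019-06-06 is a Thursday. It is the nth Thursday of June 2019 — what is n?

1st

Day 6 falls in week ⌈6/7⌉ of the month.
Days 1–7 hold the 1st Thursday, 8–14 the 2nd, 15–21 the 3rd, 22–28 the 4th, 29–31 the 5th.
6 is in the range for the 1st.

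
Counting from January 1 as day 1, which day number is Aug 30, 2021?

242

Days in months before Aug: 31 + 28 + 31 + 30 + 31 + 30 + 31 = 212.
Plus 30 days into Aug → day 242.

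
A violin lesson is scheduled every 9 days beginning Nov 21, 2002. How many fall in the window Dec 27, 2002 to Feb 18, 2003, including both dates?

Occurrences land 9·i days after Nov 21, 2002 for i = 0, 1, 2, …
Dec 27, 2002 is 36 days after the start; 36 ÷ 9 = 4 remainder 0. First occurrence in the window: #5 on Dec 27, 2002 (4×9 = 36 days in).
Feb 18, 2003 is 89 days after the start; 89 ÷ 9 = 9 remainder 8. Last occurrence in the window: #10 on Feb 10, 2003.
Occurrences #5 through #10: 6 in total.

6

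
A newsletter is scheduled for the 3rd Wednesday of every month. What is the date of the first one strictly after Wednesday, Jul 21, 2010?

Aug 18, 2010

Jul 2010 starts on a Thursday; its first Wednesday is the 7th, so the 3rd Wednesday is the 21st — Jul 21, 2010.
That is not after Jul 21, 2010, so look at Aug 2010.
Aug 2010 starts on a Sunday; its first Wednesday is the 4th, so the 3rd Wednesday is the 18th — Aug 18, 2010.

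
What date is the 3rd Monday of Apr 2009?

Apr 20, 2009

The first Monday of Apr 2009 is Apr 6.
The 3rd Monday is 2 weeks later: 6 + 14 = 20.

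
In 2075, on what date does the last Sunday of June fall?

The first Sunday of June 2075 is June 2.
June 2075 has 30 days. Adding weeks: 2, 9, 16, 23, 30 — the last one ≤ 30 is the 30th.

2075-06-30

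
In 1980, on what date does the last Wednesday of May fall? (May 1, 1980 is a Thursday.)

28 May 1980

May 1980 begins on a Thursday, so the first Wednesday is May 7 (6 days later).
May 1980 has 31 days. Adding weeks: 7, 14, 21, 28 — the last one ≤ 31 is the 28th.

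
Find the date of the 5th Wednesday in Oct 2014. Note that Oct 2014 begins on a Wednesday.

Oct 2014 begins on a Wednesday, so the first Wednesday is Oct 1.
The 5th Wednesday is 4 weeks later: 1 + 28 = 29.

Oct 29, 2014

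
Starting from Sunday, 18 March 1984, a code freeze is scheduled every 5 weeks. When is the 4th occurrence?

The 4th occurrence is 3 intervals after the first: 3 × 35 = 105 days after 18 March 1984.
March has 31 days — 13 days to the end of March leaves 92.
April has 30 days (62 left).
May has 31 days (31 left).
June has 30 days (1 left).
1 day into July → 1 July 1984.

1 July 1984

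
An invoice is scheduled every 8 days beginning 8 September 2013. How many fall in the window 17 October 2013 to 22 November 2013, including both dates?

5

Occurrences land 8·i days after 8 September 2013 for i = 0, 1, 2, …
17 October 2013 is 39 days after the start; 39 ÷ 8 = 4 remainder 7; since the remainder is 7, round up to i = 5. First occurrence in the window: #6 on 18 October 2013 (5×8 = 40 days in).
22 November 2013 is 75 days after the start; 75 ÷ 8 = 9 remainder 3. Last occurrence in the window: #10 on 19 November 2013.
Occurrences #6 through #10: 5 in total.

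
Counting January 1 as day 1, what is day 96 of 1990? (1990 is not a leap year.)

January has 31 days (96 − 31 = 65 remain).
February has 28 days (65 − 28 = 37 remain).
March has 31 days (37 − 31 = 6 remain).
6 into April → April 6.

1990-04-06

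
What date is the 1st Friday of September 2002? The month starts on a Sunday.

September 6, 2002

September 2002 begins on a Sunday, so the first Friday is September 6 (5 days later).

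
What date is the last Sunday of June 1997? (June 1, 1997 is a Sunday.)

June 1997 begins on a Sunday, so the first Sunday is June 1.
June 1997 has 30 days. Adding weeks: 1, 8, 15, 22, 29 — the last one ≤ 30 is the 29th.

1997-06-29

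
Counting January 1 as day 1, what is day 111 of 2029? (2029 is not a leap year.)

January has 31 days (111 − 31 = 80 remain).
February has 28 days (80 − 28 = 52 remain).
March has 31 days (52 − 31 = 21 remain).
21 into April → April 21.

2029-04-21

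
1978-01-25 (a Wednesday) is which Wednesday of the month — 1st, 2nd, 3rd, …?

4th

Day 25 falls in week ⌈25/7⌉ of the month.
Days 1–7 hold the 1st Wednesday, 8–14 the 2nd, 15–21 the 3rd, 22–28 the 4th, 29–31 the 5th.
25 is in the range for the 4th.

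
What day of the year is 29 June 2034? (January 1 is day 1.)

Days in months before June: 31 + 28 + 31 + 30 + 31 = 151.
Plus 29 days into June → day 180.

180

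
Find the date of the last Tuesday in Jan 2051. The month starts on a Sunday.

Jan 31, 2051

Jan 2051 begins on a Sunday, so the first Tuesday is Jan 3 (2 days later).
Jan 2051 has 31 days. Adding weeks: 3, 10, 17, 24, 31 — the last one ≤ 31 is the 31st.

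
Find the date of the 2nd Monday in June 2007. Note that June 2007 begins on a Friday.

2007-06-11

June 2007 begins on a Friday, so the first Monday is June 4 (3 days later).
The 2nd Monday is 1 weeks later: 4 + 7 = 11.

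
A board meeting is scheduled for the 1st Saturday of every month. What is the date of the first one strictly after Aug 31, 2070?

Aug 2070 starts on a Friday, so its 1st Saturday is Aug 2, 2070 (1 day in).
That is not after Aug 31, 2070, so look at Sep 2070.
Sep 2070 starts on a Monday, so its 1st Saturday is Sep 6, 2070 (5 days in).

Sep 6, 2070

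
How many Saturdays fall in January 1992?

4

January 1, 1992 is a Wednesday; the first Saturday on or after it is January 4, 1992 (3 days later).
From January 4, 1992 to January 31, 1992 is 31 − 4 = 27 days.
27 ÷ 7 = 3 full weeks with remainder 6, so 3 more Saturdays after the first → 4.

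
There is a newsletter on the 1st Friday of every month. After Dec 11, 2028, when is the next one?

Dec 2028 starts on a Friday, so its 1st Friday is Dec 1, 2028.
That is not after Dec 11, 2028, so look at Jan 2029.
Jan 2029 starts on a Monday, so its 1st Friday is Jan 5, 2029 (4 days in).

Jan 5, 2029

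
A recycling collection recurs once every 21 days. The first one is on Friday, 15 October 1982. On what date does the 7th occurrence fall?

18 February 1983

The 7th occurrence is 6 intervals after the first: 6 × 21 = 126 days after 15 October 1982.
October has 31 days — 16 days to the end of October leaves 110.
November has 30 days (80 left).
December has 31 days (49 left).
January has 31 days (18 left).
18 days into February → 18 February 1983.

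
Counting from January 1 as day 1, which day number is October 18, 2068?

Days in months before October: 31 + 29 + 31 + 30 + 31 + 30 + 31 + 31 + 30 = 274.
Plus 18 days into October → day 292.

292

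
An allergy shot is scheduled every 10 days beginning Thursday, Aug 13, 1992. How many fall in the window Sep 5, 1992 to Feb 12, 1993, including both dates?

Occurrences land 10·i days after Aug 13, 1992 for i = 0, 1, 2, …
Sep 5, 1992 is 23 days after the start; 23 ÷ 10 = 2 remainder 3; since the remainder is 3, round up to i = 3. First occurrence in the window: #4 on Sep 12, 1992 (3×10 = 30 days in).
Feb 12, 1993 is 183 days after the start; 183 ÷ 10 = 18 remainder 3. Last occurrence in the window: #19 on Feb 9, 1993.
Occurrences #4 through #19: 16 in total.

16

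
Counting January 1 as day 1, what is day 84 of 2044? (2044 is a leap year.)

2044-03-24

January has 31 days (84 − 31 = 53 remain).
February has 29 days (53 − 29 = 24 remain).
24 into March → March 24.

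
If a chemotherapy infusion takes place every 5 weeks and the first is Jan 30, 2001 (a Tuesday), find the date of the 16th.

Jul 9, 2002

The 16th occurrence is 15 intervals after the first: 15 × 35 = 525 days after Jan 30, 2001.
Jan has 31 days — 1 day to the end of Jan leaves 524.
From end of Jan to end of 2001 is 334 days (190 left).
Jan has 31 days (159 left).
Feb has 28 days (131 left).
Mar has 31 days (100 left).
Apr has 30 days (70 left).
May has 31 days (39 left).
Jun has 30 days (9 left).
9 days into Jul → Jul 9, 2002.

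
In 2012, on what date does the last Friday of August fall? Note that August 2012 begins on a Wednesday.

August 2012 begins on a Wednesday, so the first Friday is August 3 (2 days later).
August 2012 has 31 days. Adding weeks: 3, 10, 17, 24, 31 — the last one ≤ 31 is the 31st.

2012-08-31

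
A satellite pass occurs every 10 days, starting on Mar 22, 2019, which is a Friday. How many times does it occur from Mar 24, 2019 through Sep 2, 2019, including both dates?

16

Occurrences land 10·i days after Mar 22, 2019 for i = 0, 1, 2, …
Mar 24, 2019 is 2 days after the start; 2 ÷ 10 = 0 remainder 2; since the remainder is 2, round up to i = 1. First occurrence in the window: #2 on Apr 1, 2019 (1×10 = 10 days in).
Sep 2, 2019 is 164 days after the start; 164 ÷ 10 = 16 remainder 4. Last occurrence in the window: #17 on Aug 29, 2019.
Occurrences #2 through #17: 16 in total.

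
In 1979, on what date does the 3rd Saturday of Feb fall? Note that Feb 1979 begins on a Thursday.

Feb 17, 1979

Feb 1979 begins on a Thursday, so the first Saturday is Feb 3 (2 days later).
The 3rd Saturday is 2 weeks later: 3 + 14 = 17.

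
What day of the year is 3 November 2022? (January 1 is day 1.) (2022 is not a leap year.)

307

Days in months before November: 31 + 28 + 31 + 30 + 31 + 30 + 31 + 31 + 30 + 31 = 304.
Plus 3 days into November → day 307.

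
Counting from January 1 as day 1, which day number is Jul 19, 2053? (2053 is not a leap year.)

200

Days in months before Jul: 31 + 28 + 31 + 30 + 31 + 30 = 181.
Plus 19 days into Jul → day 200.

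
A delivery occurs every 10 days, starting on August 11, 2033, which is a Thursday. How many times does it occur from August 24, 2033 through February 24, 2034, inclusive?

18

Occurrences land 10·i days after August 11, 2033 for i = 0, 1, 2, …
August 24, 2033 is 13 days after the start; 13 ÷ 10 = 1 remainder 3; since the remainder is 3, round up to i = 2. First occurrence in the window: #3 on August 31, 2033 (2×10 = 20 days in).
February 24, 2034 is 197 days after the start; 197 ÷ 10 = 19 remainder 7. Last occurrence in the window: #20 on February 17, 2034.
Occurrences #3 through #20: 18 in total.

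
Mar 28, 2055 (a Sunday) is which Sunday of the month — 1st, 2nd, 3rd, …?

4th

Day 28 falls in week ⌈28/7⌉ of the month.
Days 1–7 hold the 1st Sunday, 8–14 the 2nd, 15–21 the 3rd, 22–28 the 4th, 29–31 the 5th.
28 is in the range for the 4th.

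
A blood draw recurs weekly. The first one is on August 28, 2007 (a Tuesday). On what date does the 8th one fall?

October 16, 2007

The 8th occurrence is 7 intervals after the first: 7 × 7 = 49 days after August 28, 2007.
August has 31 days — 3 days to the end of August leaves 46.
September has 30 days (16 left).
16 days into October → October 16, 2007.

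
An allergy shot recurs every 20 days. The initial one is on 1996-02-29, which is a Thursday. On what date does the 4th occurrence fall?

1996-04-29

The 4th occurrence is 3 intervals after the first: 3 × 20 = 60 days after 1996-02-29.
February has 29 days — 0 days to the end of February leaves 60.
March has 31 days (29 left).
29 days into April → 1996-04-29.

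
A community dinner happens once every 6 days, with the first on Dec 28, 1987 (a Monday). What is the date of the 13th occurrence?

The 13th occurrence is 12 intervals after the first: 12 × 6 = 72 days after Dec 28, 1987.
Dec has 31 days — 3 days to the end of Dec leaves 69.
Jan has 31 days (38 left).
Feb has 29 days (9 left).
9 days into Mar → Mar 9, 1988.

Mar 9, 1988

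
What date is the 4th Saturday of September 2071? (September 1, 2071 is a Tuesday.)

2071-09-26

September 2071 begins on a Tuesday, so the first Saturday is September 5 (4 days later).
The 4th Saturday is 3 weeks later: 5 + 21 = 26.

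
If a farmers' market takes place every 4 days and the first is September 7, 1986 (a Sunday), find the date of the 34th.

The 34th occurrence is 33 intervals after the first: 33 × 4 = 132 days after September 7, 1986.
September has 30 days — 23 days to the end of September leaves 109.
October has 31 days (78 left).
November has 30 days (48 left).
December has 31 days (17 left).
17 days into January → January 17, 1987.

January 17, 1987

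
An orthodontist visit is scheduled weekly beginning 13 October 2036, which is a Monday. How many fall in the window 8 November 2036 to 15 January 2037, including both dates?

10

Occurrences land 7·i days after 13 October 2036 for i = 0, 1, 2, …
8 November 2036 is 26 days after the start; 26 ÷ 7 = 3 remainder 5; since the remainder is 5, round up to i = 4. First occurrence in the window: #5 on 10 November 2036 (4×7 = 28 days in).
15 January 2037 is 94 days after the start; 94 ÷ 7 = 13 remainder 3. Last occurrence in the window: #14 on 12 January 2037.
Occurrences #5 through #14: 10 in total.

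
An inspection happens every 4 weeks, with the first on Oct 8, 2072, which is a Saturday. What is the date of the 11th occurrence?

The 11th occurrence is 10 intervals after the first: 10 × 28 = 280 days after Oct 8, 2072.
Oct has 31 days — 23 days to the end of Oct leaves 257.
Nov has 30 days (227 left).
Dec has 31 days (196 left).
Jan has 31 days (165 left).
Feb has 28 days (137 left).
Mar has 31 days (106 left).
Apr has 30 days (76 left).
May has 31 days (45 left).
Jun has 30 days (15 left).
15 days into Jul → Jul 15, 2073.

Jul 15, 2073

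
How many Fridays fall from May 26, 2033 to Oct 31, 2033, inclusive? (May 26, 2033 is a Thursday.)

23

May 26, 2033 is a Thursday; the first Friday on or after it is May 27, 2033 (1 day later).
From May 27, 2033 to Oct 31, 2033: 4 + 30 + 31 + 31 + 30 + 31 = 157 days (rest of May, Jun, Jul, Aug, Sep, Oct).
157 ÷ 7 = 22 full weeks with remainder 3, so 22 more Fridays after the first → 23.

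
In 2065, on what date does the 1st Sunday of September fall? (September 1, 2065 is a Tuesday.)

September 6, 2065

September 2065 begins on a Tuesday, so the first Sunday is September 6 (5 days later).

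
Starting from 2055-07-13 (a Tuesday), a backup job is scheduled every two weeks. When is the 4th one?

The 4th occurrence is 3 intervals after the first: 3 × 14 = 42 days after 2055-07-13.
July has 31 days — 18 days to the end of July leaves 24.
24 days into August → 2055-08-24.

2055-08-24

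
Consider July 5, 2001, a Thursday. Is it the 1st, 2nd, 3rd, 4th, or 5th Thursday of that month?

1st

Day 5 falls in week ⌈5/7⌉ of the month.
Days 1–7 hold the 1st Thursday, 8–14 the 2nd, 15–21 the 3rd, 22–28 the 4th, 29–31 the 5th.
5 is in the range for the 1st.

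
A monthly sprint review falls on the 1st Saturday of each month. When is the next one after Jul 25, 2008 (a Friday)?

Aug 2, 2008

Jul 2008 starts on a Tuesday, so its 1st Saturday is Jul 5, 2008 (4 days in).
That is not after Jul 25, 2008, so look at Aug 2008.
Aug 2008 starts on a Friday, so its 1st Saturday is Aug 2, 2008 (1 day in).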